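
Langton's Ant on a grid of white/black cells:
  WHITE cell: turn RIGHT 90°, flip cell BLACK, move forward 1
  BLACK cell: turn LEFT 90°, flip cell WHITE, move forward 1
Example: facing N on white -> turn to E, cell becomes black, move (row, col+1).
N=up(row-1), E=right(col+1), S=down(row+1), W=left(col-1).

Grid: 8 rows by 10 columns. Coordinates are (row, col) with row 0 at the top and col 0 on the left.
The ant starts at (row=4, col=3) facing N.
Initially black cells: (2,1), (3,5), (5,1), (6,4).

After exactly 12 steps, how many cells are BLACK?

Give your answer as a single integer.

Answer: 10

Derivation:
Step 1: on WHITE (4,3): turn R to E, flip to black, move to (4,4). |black|=5
Step 2: on WHITE (4,4): turn R to S, flip to black, move to (5,4). |black|=6
Step 3: on WHITE (5,4): turn R to W, flip to black, move to (5,3). |black|=7
Step 4: on WHITE (5,3): turn R to N, flip to black, move to (4,3). |black|=8
Step 5: on BLACK (4,3): turn L to W, flip to white, move to (4,2). |black|=7
Step 6: on WHITE (4,2): turn R to N, flip to black, move to (3,2). |black|=8
Step 7: on WHITE (3,2): turn R to E, flip to black, move to (3,3). |black|=9
Step 8: on WHITE (3,3): turn R to S, flip to black, move to (4,3). |black|=10
Step 9: on WHITE (4,3): turn R to W, flip to black, move to (4,2). |black|=11
Step 10: on BLACK (4,2): turn L to S, flip to white, move to (5,2). |black|=10
Step 11: on WHITE (5,2): turn R to W, flip to black, move to (5,1). |black|=11
Step 12: on BLACK (5,1): turn L to S, flip to white, move to (6,1). |black|=10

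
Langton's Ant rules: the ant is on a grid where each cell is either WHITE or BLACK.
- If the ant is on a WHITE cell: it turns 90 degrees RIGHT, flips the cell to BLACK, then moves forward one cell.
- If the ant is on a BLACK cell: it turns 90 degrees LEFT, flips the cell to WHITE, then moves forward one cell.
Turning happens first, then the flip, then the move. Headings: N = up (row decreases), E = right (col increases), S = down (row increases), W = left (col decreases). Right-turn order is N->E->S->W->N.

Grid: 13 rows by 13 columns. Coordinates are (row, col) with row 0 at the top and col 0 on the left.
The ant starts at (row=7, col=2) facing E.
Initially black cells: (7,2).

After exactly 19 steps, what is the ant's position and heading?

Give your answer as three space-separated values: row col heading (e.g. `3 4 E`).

Step 1: on BLACK (7,2): turn L to N, flip to white, move to (6,2). |black|=0
Step 2: on WHITE (6,2): turn R to E, flip to black, move to (6,3). |black|=1
Step 3: on WHITE (6,3): turn R to S, flip to black, move to (7,3). |black|=2
Step 4: on WHITE (7,3): turn R to W, flip to black, move to (7,2). |black|=3
Step 5: on WHITE (7,2): turn R to N, flip to black, move to (6,2). |black|=4
Step 6: on BLACK (6,2): turn L to W, flip to white, move to (6,1). |black|=3
Step 7: on WHITE (6,1): turn R to N, flip to black, move to (5,1). |black|=4
Step 8: on WHITE (5,1): turn R to E, flip to black, move to (5,2). |black|=5
Step 9: on WHITE (5,2): turn R to S, flip to black, move to (6,2). |black|=6
Step 10: on WHITE (6,2): turn R to W, flip to black, move to (6,1). |black|=7
Step 11: on BLACK (6,1): turn L to S, flip to white, move to (7,1). |black|=6
Step 12: on WHITE (7,1): turn R to W, flip to black, move to (7,0). |black|=7
Step 13: on WHITE (7,0): turn R to N, flip to black, move to (6,0). |black|=8
Step 14: on WHITE (6,0): turn R to E, flip to black, move to (6,1). |black|=9
Step 15: on WHITE (6,1): turn R to S, flip to black, move to (7,1). |black|=10
Step 16: on BLACK (7,1): turn L to E, flip to white, move to (7,2). |black|=9
Step 17: on BLACK (7,2): turn L to N, flip to white, move to (6,2). |black|=8
Step 18: on BLACK (6,2): turn L to W, flip to white, move to (6,1). |black|=7
Step 19: on BLACK (6,1): turn L to S, flip to white, move to (7,1). |black|=6

Answer: 7 1 S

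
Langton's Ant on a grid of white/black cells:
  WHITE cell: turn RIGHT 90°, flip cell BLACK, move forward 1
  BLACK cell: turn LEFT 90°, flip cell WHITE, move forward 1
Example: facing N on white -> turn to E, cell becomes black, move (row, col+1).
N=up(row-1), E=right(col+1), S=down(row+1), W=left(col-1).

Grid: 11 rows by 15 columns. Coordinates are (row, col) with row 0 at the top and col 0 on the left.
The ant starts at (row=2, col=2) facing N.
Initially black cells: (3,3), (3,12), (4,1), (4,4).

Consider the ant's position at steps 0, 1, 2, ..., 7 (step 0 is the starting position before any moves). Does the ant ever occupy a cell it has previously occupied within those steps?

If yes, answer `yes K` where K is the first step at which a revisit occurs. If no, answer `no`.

Step 1: on WHITE (2,2): turn R to E, flip to black, move to (2,3). |black|=5 — new cell
Step 2: on WHITE (2,3): turn R to S, flip to black, move to (3,3). |black|=6 — new cell
Step 3: on BLACK (3,3): turn L to E, flip to white, move to (3,4). |black|=5 — new cell
Step 4: on WHITE (3,4): turn R to S, flip to black, move to (4,4). |black|=6 — new cell
Step 5: on BLACK (4,4): turn L to E, flip to white, move to (4,5). |black|=5 — new cell
Step 6: on WHITE (4,5): turn R to S, flip to black, move to (5,5). |black|=6 — new cell
Step 7: on WHITE (5,5): turn R to W, flip to black, move to (5,4). |black|=7 — new cell
No revisit within 7 steps.

Answer: no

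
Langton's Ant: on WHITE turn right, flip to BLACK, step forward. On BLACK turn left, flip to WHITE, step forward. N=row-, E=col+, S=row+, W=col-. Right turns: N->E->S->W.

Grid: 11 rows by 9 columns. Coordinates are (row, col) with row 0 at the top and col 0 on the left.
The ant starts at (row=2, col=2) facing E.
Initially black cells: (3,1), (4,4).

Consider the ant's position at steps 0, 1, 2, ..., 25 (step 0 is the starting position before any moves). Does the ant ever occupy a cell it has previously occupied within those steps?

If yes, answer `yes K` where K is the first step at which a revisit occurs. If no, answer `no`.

Step 1: on WHITE (2,2): turn R to S, flip to black, move to (3,2). |black|=3 — new cell
Step 2: on WHITE (3,2): turn R to W, flip to black, move to (3,1). |black|=4 — new cell
Step 3: on BLACK (3,1): turn L to S, flip to white, move to (4,1). |black|=3 — new cell
Step 4: on WHITE (4,1): turn R to W, flip to black, move to (4,0). |black|=4 — new cell
Step 5: on WHITE (4,0): turn R to N, flip to black, move to (3,0). |black|=5 — new cell
Step 6: on WHITE (3,0): turn R to E, flip to black, move to (3,1). |black|=6 — REVISIT

Answer: yes 6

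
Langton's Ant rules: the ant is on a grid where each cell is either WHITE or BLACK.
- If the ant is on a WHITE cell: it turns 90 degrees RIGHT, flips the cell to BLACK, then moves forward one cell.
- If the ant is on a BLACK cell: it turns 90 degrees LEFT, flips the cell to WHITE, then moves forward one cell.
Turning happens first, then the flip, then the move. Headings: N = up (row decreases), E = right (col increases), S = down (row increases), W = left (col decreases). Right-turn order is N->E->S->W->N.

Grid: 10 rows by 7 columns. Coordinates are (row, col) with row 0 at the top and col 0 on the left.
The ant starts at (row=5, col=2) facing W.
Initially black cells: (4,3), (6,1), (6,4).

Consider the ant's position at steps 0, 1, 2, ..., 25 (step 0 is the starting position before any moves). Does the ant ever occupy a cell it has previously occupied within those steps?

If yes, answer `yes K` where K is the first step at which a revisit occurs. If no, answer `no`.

Step 1: on WHITE (5,2): turn R to N, flip to black, move to (4,2). |black|=4 — new cell
Step 2: on WHITE (4,2): turn R to E, flip to black, move to (4,3). |black|=5 — new cell
Step 3: on BLACK (4,3): turn L to N, flip to white, move to (3,3). |black|=4 — new cell
Step 4: on WHITE (3,3): turn R to E, flip to black, move to (3,4). |black|=5 — new cell
Step 5: on WHITE (3,4): turn R to S, flip to black, move to (4,4). |black|=6 — new cell
Step 6: on WHITE (4,4): turn R to W, flip to black, move to (4,3). |black|=7 — REVISIT

Answer: yes 6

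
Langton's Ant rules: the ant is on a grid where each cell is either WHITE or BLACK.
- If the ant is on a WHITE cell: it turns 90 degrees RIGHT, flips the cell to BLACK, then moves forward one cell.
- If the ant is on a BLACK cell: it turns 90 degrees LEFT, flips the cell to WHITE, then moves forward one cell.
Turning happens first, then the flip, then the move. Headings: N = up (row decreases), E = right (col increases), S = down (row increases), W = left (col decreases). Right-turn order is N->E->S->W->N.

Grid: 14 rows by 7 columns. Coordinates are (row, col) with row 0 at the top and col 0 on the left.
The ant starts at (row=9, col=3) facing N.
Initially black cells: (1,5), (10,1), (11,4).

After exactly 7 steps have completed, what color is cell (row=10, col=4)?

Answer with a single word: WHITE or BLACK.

Step 1: on WHITE (9,3): turn R to E, flip to black, move to (9,4). |black|=4
Step 2: on WHITE (9,4): turn R to S, flip to black, move to (10,4). |black|=5
Step 3: on WHITE (10,4): turn R to W, flip to black, move to (10,3). |black|=6
Step 4: on WHITE (10,3): turn R to N, flip to black, move to (9,3). |black|=7
Step 5: on BLACK (9,3): turn L to W, flip to white, move to (9,2). |black|=6
Step 6: on WHITE (9,2): turn R to N, flip to black, move to (8,2). |black|=7
Step 7: on WHITE (8,2): turn R to E, flip to black, move to (8,3). |black|=8

Answer: BLACK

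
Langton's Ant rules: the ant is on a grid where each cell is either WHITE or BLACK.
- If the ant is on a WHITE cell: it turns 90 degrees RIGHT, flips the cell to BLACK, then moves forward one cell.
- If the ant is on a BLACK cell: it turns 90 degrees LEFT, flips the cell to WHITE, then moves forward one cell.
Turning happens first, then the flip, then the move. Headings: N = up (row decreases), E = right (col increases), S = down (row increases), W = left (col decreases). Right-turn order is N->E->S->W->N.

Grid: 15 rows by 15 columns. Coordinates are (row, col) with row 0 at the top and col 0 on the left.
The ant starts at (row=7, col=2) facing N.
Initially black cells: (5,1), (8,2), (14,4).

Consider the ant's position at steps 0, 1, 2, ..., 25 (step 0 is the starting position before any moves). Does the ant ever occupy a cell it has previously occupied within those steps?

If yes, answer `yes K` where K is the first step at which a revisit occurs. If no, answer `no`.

Answer: yes 7

Derivation:
Step 1: on WHITE (7,2): turn R to E, flip to black, move to (7,3). |black|=4 — new cell
Step 2: on WHITE (7,3): turn R to S, flip to black, move to (8,3). |black|=5 — new cell
Step 3: on WHITE (8,3): turn R to W, flip to black, move to (8,2). |black|=6 — new cell
Step 4: on BLACK (8,2): turn L to S, flip to white, move to (9,2). |black|=5 — new cell
Step 5: on WHITE (9,2): turn R to W, flip to black, move to (9,1). |black|=6 — new cell
Step 6: on WHITE (9,1): turn R to N, flip to black, move to (8,1). |black|=7 — new cell
Step 7: on WHITE (8,1): turn R to E, flip to black, move to (8,2). |black|=8 — REVISIT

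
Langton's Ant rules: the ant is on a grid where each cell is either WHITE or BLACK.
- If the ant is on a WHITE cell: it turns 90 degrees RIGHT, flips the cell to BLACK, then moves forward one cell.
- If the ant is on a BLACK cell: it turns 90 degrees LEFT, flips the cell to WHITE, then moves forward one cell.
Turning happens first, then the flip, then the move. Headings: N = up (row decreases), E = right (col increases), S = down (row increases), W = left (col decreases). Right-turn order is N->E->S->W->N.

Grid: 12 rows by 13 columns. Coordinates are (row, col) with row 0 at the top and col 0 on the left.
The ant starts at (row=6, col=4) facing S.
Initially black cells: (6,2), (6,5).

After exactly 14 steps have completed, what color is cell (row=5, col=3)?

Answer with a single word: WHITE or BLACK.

Step 1: on WHITE (6,4): turn R to W, flip to black, move to (6,3). |black|=3
Step 2: on WHITE (6,3): turn R to N, flip to black, move to (5,3). |black|=4
Step 3: on WHITE (5,3): turn R to E, flip to black, move to (5,4). |black|=5
Step 4: on WHITE (5,4): turn R to S, flip to black, move to (6,4). |black|=6
Step 5: on BLACK (6,4): turn L to E, flip to white, move to (6,5). |black|=5
Step 6: on BLACK (6,5): turn L to N, flip to white, move to (5,5). |black|=4
Step 7: on WHITE (5,5): turn R to E, flip to black, move to (5,6). |black|=5
Step 8: on WHITE (5,6): turn R to S, flip to black, move to (6,6). |black|=6
Step 9: on WHITE (6,6): turn R to W, flip to black, move to (6,5). |black|=7
Step 10: on WHITE (6,5): turn R to N, flip to black, move to (5,5). |black|=8
Step 11: on BLACK (5,5): turn L to W, flip to white, move to (5,4). |black|=7
Step 12: on BLACK (5,4): turn L to S, flip to white, move to (6,4). |black|=6
Step 13: on WHITE (6,4): turn R to W, flip to black, move to (6,3). |black|=7
Step 14: on BLACK (6,3): turn L to S, flip to white, move to (7,3). |black|=6

Answer: BLACK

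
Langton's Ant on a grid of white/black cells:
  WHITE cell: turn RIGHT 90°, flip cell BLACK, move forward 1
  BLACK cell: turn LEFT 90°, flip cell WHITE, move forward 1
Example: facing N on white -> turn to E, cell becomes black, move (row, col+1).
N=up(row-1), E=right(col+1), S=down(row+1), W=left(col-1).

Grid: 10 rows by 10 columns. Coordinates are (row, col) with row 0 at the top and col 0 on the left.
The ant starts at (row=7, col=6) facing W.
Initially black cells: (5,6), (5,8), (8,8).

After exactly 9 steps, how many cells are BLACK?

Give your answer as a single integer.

Answer: 10

Derivation:
Step 1: on WHITE (7,6): turn R to N, flip to black, move to (6,6). |black|=4
Step 2: on WHITE (6,6): turn R to E, flip to black, move to (6,7). |black|=5
Step 3: on WHITE (6,7): turn R to S, flip to black, move to (7,7). |black|=6
Step 4: on WHITE (7,7): turn R to W, flip to black, move to (7,6). |black|=7
Step 5: on BLACK (7,6): turn L to S, flip to white, move to (8,6). |black|=6
Step 6: on WHITE (8,6): turn R to W, flip to black, move to (8,5). |black|=7
Step 7: on WHITE (8,5): turn R to N, flip to black, move to (7,5). |black|=8
Step 8: on WHITE (7,5): turn R to E, flip to black, move to (7,6). |black|=9
Step 9: on WHITE (7,6): turn R to S, flip to black, move to (8,6). |black|=10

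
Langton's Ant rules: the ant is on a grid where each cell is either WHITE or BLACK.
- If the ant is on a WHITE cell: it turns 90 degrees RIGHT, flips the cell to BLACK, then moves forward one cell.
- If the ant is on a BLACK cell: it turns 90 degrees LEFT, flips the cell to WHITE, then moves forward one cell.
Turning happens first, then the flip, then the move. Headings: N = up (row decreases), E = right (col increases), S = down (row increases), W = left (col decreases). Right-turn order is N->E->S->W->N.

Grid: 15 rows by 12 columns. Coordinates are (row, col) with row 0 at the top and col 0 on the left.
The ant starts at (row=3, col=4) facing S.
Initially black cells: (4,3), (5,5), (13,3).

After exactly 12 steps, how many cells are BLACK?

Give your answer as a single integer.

Answer: 11

Derivation:
Step 1: on WHITE (3,4): turn R to W, flip to black, move to (3,3). |black|=4
Step 2: on WHITE (3,3): turn R to N, flip to black, move to (2,3). |black|=5
Step 3: on WHITE (2,3): turn R to E, flip to black, move to (2,4). |black|=6
Step 4: on WHITE (2,4): turn R to S, flip to black, move to (3,4). |black|=7
Step 5: on BLACK (3,4): turn L to E, flip to white, move to (3,5). |black|=6
Step 6: on WHITE (3,5): turn R to S, flip to black, move to (4,5). |black|=7
Step 7: on WHITE (4,5): turn R to W, flip to black, move to (4,4). |black|=8
Step 8: on WHITE (4,4): turn R to N, flip to black, move to (3,4). |black|=9
Step 9: on WHITE (3,4): turn R to E, flip to black, move to (3,5). |black|=10
Step 10: on BLACK (3,5): turn L to N, flip to white, move to (2,5). |black|=9
Step 11: on WHITE (2,5): turn R to E, flip to black, move to (2,6). |black|=10
Step 12: on WHITE (2,6): turn R to S, flip to black, move to (3,6). |black|=11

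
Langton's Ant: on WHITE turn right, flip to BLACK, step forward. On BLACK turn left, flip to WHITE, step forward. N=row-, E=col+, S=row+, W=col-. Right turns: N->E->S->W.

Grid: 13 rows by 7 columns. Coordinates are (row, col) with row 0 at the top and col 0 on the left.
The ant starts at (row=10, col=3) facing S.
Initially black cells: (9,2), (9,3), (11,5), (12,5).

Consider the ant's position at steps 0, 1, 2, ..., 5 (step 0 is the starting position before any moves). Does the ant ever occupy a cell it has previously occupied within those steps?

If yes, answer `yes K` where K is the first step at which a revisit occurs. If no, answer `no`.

Answer: no

Derivation:
Step 1: on WHITE (10,3): turn R to W, flip to black, move to (10,2). |black|=5 — new cell
Step 2: on WHITE (10,2): turn R to N, flip to black, move to (9,2). |black|=6 — new cell
Step 3: on BLACK (9,2): turn L to W, flip to white, move to (9,1). |black|=5 — new cell
Step 4: on WHITE (9,1): turn R to N, flip to black, move to (8,1). |black|=6 — new cell
Step 5: on WHITE (8,1): turn R to E, flip to black, move to (8,2). |black|=7 — new cell
No revisit within 5 steps.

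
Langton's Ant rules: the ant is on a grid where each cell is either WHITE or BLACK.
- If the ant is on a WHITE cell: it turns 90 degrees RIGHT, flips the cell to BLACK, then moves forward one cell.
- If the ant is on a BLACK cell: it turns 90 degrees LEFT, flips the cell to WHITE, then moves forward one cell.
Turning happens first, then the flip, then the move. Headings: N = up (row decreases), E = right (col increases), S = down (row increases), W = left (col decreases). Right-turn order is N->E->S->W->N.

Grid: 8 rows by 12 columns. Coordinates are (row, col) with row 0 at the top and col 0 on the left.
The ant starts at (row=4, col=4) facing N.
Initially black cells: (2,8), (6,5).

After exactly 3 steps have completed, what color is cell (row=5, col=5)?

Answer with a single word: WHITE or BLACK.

Answer: BLACK

Derivation:
Step 1: on WHITE (4,4): turn R to E, flip to black, move to (4,5). |black|=3
Step 2: on WHITE (4,5): turn R to S, flip to black, move to (5,5). |black|=4
Step 3: on WHITE (5,5): turn R to W, flip to black, move to (5,4). |black|=5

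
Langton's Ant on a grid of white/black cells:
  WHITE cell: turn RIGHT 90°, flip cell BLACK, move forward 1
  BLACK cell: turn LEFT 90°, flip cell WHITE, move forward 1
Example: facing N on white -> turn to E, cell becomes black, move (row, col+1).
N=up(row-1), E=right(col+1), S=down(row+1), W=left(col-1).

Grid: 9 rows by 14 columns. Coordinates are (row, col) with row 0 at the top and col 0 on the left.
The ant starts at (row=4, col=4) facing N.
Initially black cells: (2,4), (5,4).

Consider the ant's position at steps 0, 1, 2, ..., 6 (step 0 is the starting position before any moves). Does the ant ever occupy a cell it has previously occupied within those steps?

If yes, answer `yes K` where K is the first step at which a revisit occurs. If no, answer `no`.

Answer: no

Derivation:
Step 1: on WHITE (4,4): turn R to E, flip to black, move to (4,5). |black|=3 — new cell
Step 2: on WHITE (4,5): turn R to S, flip to black, move to (5,5). |black|=4 — new cell
Step 3: on WHITE (5,5): turn R to W, flip to black, move to (5,4). |black|=5 — new cell
Step 4: on BLACK (5,4): turn L to S, flip to white, move to (6,4). |black|=4 — new cell
Step 5: on WHITE (6,4): turn R to W, flip to black, move to (6,3). |black|=5 — new cell
Step 6: on WHITE (6,3): turn R to N, flip to black, move to (5,3). |black|=6 — new cell
No revisit within 6 steps.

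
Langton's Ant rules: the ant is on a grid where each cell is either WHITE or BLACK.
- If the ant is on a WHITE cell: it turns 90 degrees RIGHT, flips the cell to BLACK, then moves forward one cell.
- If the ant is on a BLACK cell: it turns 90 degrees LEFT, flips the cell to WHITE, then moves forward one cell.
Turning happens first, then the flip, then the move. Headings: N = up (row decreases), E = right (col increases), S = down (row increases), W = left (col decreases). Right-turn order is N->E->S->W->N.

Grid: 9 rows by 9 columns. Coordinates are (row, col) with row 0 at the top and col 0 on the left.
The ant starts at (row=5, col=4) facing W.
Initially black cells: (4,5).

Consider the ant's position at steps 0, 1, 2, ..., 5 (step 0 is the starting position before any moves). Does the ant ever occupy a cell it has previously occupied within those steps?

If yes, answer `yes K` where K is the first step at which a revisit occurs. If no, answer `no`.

Answer: no

Derivation:
Step 1: on WHITE (5,4): turn R to N, flip to black, move to (4,4). |black|=2 — new cell
Step 2: on WHITE (4,4): turn R to E, flip to black, move to (4,5). |black|=3 — new cell
Step 3: on BLACK (4,5): turn L to N, flip to white, move to (3,5). |black|=2 — new cell
Step 4: on WHITE (3,5): turn R to E, flip to black, move to (3,6). |black|=3 — new cell
Step 5: on WHITE (3,6): turn R to S, flip to black, move to (4,6). |black|=4 — new cell
No revisit within 5 steps.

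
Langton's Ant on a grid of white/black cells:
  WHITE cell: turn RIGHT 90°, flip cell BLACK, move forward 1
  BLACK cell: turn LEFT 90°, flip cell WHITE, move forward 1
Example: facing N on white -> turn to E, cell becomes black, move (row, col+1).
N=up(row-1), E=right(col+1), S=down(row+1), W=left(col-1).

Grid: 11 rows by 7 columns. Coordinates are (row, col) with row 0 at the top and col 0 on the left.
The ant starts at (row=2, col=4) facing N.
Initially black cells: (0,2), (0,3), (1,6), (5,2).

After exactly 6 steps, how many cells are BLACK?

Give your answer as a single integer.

Answer: 8

Derivation:
Step 1: on WHITE (2,4): turn R to E, flip to black, move to (2,5). |black|=5
Step 2: on WHITE (2,5): turn R to S, flip to black, move to (3,5). |black|=6
Step 3: on WHITE (3,5): turn R to W, flip to black, move to (3,4). |black|=7
Step 4: on WHITE (3,4): turn R to N, flip to black, move to (2,4). |black|=8
Step 5: on BLACK (2,4): turn L to W, flip to white, move to (2,3). |black|=7
Step 6: on WHITE (2,3): turn R to N, flip to black, move to (1,3). |black|=8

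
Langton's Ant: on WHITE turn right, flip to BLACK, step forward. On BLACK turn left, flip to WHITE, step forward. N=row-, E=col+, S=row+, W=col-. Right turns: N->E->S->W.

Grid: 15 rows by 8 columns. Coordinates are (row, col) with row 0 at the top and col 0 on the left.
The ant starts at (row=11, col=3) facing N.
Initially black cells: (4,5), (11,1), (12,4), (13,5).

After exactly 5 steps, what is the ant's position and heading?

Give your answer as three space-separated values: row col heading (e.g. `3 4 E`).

Answer: 13 6 E

Derivation:
Step 1: on WHITE (11,3): turn R to E, flip to black, move to (11,4). |black|=5
Step 2: on WHITE (11,4): turn R to S, flip to black, move to (12,4). |black|=6
Step 3: on BLACK (12,4): turn L to E, flip to white, move to (12,5). |black|=5
Step 4: on WHITE (12,5): turn R to S, flip to black, move to (13,5). |black|=6
Step 5: on BLACK (13,5): turn L to E, flip to white, move to (13,6). |black|=5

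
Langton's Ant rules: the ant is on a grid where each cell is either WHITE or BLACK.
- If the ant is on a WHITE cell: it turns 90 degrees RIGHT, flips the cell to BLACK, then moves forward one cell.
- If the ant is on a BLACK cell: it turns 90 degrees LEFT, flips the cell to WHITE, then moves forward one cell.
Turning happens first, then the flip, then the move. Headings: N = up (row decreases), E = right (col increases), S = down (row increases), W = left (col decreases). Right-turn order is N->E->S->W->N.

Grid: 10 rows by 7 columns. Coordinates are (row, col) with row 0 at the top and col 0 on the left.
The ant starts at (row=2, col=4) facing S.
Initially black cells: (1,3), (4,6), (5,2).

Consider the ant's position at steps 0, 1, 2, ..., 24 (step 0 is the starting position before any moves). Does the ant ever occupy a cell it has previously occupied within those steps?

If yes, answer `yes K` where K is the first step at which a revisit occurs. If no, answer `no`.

Step 1: on WHITE (2,4): turn R to W, flip to black, move to (2,3). |black|=4 — new cell
Step 2: on WHITE (2,3): turn R to N, flip to black, move to (1,3). |black|=5 — new cell
Step 3: on BLACK (1,3): turn L to W, flip to white, move to (1,2). |black|=4 — new cell
Step 4: on WHITE (1,2): turn R to N, flip to black, move to (0,2). |black|=5 — new cell
Step 5: on WHITE (0,2): turn R to E, flip to black, move to (0,3). |black|=6 — new cell
Step 6: on WHITE (0,3): turn R to S, flip to black, move to (1,3). |black|=7 — REVISIT

Answer: yes 6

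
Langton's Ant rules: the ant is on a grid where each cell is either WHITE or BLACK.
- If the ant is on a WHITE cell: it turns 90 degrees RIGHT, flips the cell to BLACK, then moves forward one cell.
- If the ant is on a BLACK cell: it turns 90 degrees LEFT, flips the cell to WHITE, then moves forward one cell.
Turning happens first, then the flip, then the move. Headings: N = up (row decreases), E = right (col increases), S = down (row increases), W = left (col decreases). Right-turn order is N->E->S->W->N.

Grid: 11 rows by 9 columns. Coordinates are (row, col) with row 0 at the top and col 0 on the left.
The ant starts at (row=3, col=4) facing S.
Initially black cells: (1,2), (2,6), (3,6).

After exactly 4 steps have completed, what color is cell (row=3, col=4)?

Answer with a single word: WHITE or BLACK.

Step 1: on WHITE (3,4): turn R to W, flip to black, move to (3,3). |black|=4
Step 2: on WHITE (3,3): turn R to N, flip to black, move to (2,3). |black|=5
Step 3: on WHITE (2,3): turn R to E, flip to black, move to (2,4). |black|=6
Step 4: on WHITE (2,4): turn R to S, flip to black, move to (3,4). |black|=7

Answer: BLACK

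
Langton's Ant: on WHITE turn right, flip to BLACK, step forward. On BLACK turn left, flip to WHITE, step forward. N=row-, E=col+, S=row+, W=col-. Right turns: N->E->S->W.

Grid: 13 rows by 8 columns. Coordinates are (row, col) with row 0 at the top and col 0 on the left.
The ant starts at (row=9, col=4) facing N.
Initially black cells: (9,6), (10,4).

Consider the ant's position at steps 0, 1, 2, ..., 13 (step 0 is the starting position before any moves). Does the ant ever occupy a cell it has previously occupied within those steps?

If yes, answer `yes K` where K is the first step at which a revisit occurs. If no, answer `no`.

Answer: yes 7

Derivation:
Step 1: on WHITE (9,4): turn R to E, flip to black, move to (9,5). |black|=3 — new cell
Step 2: on WHITE (9,5): turn R to S, flip to black, move to (10,5). |black|=4 — new cell
Step 3: on WHITE (10,5): turn R to W, flip to black, move to (10,4). |black|=5 — new cell
Step 4: on BLACK (10,4): turn L to S, flip to white, move to (11,4). |black|=4 — new cell
Step 5: on WHITE (11,4): turn R to W, flip to black, move to (11,3). |black|=5 — new cell
Step 6: on WHITE (11,3): turn R to N, flip to black, move to (10,3). |black|=6 — new cell
Step 7: on WHITE (10,3): turn R to E, flip to black, move to (10,4). |black|=7 — REVISIT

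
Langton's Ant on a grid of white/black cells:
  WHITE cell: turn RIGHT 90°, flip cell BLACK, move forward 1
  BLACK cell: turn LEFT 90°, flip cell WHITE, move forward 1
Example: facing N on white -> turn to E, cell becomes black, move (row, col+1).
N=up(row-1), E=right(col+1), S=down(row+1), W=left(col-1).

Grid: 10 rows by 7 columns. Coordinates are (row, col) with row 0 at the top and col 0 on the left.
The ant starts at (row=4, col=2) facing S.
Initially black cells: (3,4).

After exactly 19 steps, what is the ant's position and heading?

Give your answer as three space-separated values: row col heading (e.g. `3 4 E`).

Step 1: on WHITE (4,2): turn R to W, flip to black, move to (4,1). |black|=2
Step 2: on WHITE (4,1): turn R to N, flip to black, move to (3,1). |black|=3
Step 3: on WHITE (3,1): turn R to E, flip to black, move to (3,2). |black|=4
Step 4: on WHITE (3,2): turn R to S, flip to black, move to (4,2). |black|=5
Step 5: on BLACK (4,2): turn L to E, flip to white, move to (4,3). |black|=4
Step 6: on WHITE (4,3): turn R to S, flip to black, move to (5,3). |black|=5
Step 7: on WHITE (5,3): turn R to W, flip to black, move to (5,2). |black|=6
Step 8: on WHITE (5,2): turn R to N, flip to black, move to (4,2). |black|=7
Step 9: on WHITE (4,2): turn R to E, flip to black, move to (4,3). |black|=8
Step 10: on BLACK (4,3): turn L to N, flip to white, move to (3,3). |black|=7
Step 11: on WHITE (3,3): turn R to E, flip to black, move to (3,4). |black|=8
Step 12: on BLACK (3,4): turn L to N, flip to white, move to (2,4). |black|=7
Step 13: on WHITE (2,4): turn R to E, flip to black, move to (2,5). |black|=8
Step 14: on WHITE (2,5): turn R to S, flip to black, move to (3,5). |black|=9
Step 15: on WHITE (3,5): turn R to W, flip to black, move to (3,4). |black|=10
Step 16: on WHITE (3,4): turn R to N, flip to black, move to (2,4). |black|=11
Step 17: on BLACK (2,4): turn L to W, flip to white, move to (2,3). |black|=10
Step 18: on WHITE (2,3): turn R to N, flip to black, move to (1,3). |black|=11
Step 19: on WHITE (1,3): turn R to E, flip to black, move to (1,4). |black|=12

Answer: 1 4 E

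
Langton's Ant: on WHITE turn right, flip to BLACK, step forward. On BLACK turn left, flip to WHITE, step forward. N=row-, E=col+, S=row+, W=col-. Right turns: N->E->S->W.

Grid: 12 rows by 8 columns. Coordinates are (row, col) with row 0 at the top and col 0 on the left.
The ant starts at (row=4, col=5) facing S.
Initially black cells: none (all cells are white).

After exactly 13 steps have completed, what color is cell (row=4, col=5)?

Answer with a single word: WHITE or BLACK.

Step 1: on WHITE (4,5): turn R to W, flip to black, move to (4,4). |black|=1
Step 2: on WHITE (4,4): turn R to N, flip to black, move to (3,4). |black|=2
Step 3: on WHITE (3,4): turn R to E, flip to black, move to (3,5). |black|=3
Step 4: on WHITE (3,5): turn R to S, flip to black, move to (4,5). |black|=4
Step 5: on BLACK (4,5): turn L to E, flip to white, move to (4,6). |black|=3
Step 6: on WHITE (4,6): turn R to S, flip to black, move to (5,6). |black|=4
Step 7: on WHITE (5,6): turn R to W, flip to black, move to (5,5). |black|=5
Step 8: on WHITE (5,5): turn R to N, flip to black, move to (4,5). |black|=6
Step 9: on WHITE (4,5): turn R to E, flip to black, move to (4,6). |black|=7
Step 10: on BLACK (4,6): turn L to N, flip to white, move to (3,6). |black|=6
Step 11: on WHITE (3,6): turn R to E, flip to black, move to (3,7). |black|=7
Step 12: on WHITE (3,7): turn R to S, flip to black, move to (4,7). |black|=8
Step 13: on WHITE (4,7): turn R to W, flip to black, move to (4,6). |black|=9

Answer: BLACK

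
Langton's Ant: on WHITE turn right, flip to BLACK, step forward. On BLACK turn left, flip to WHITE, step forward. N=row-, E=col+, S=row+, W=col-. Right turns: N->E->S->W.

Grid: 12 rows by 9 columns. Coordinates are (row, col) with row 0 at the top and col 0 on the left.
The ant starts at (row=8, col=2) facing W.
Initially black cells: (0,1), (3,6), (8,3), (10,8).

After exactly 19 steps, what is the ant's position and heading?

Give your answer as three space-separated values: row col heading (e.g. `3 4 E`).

Step 1: on WHITE (8,2): turn R to N, flip to black, move to (7,2). |black|=5
Step 2: on WHITE (7,2): turn R to E, flip to black, move to (7,3). |black|=6
Step 3: on WHITE (7,3): turn R to S, flip to black, move to (8,3). |black|=7
Step 4: on BLACK (8,3): turn L to E, flip to white, move to (8,4). |black|=6
Step 5: on WHITE (8,4): turn R to S, flip to black, move to (9,4). |black|=7
Step 6: on WHITE (9,4): turn R to W, flip to black, move to (9,3). |black|=8
Step 7: on WHITE (9,3): turn R to N, flip to black, move to (8,3). |black|=9
Step 8: on WHITE (8,3): turn R to E, flip to black, move to (8,4). |black|=10
Step 9: on BLACK (8,4): turn L to N, flip to white, move to (7,4). |black|=9
Step 10: on WHITE (7,4): turn R to E, flip to black, move to (7,5). |black|=10
Step 11: on WHITE (7,5): turn R to S, flip to black, move to (8,5). |black|=11
Step 12: on WHITE (8,5): turn R to W, flip to black, move to (8,4). |black|=12
Step 13: on WHITE (8,4): turn R to N, flip to black, move to (7,4). |black|=13
Step 14: on BLACK (7,4): turn L to W, flip to white, move to (7,3). |black|=12
Step 15: on BLACK (7,3): turn L to S, flip to white, move to (8,3). |black|=11
Step 16: on BLACK (8,3): turn L to E, flip to white, move to (8,4). |black|=10
Step 17: on BLACK (8,4): turn L to N, flip to white, move to (7,4). |black|=9
Step 18: on WHITE (7,4): turn R to E, flip to black, move to (7,5). |black|=10
Step 19: on BLACK (7,5): turn L to N, flip to white, move to (6,5). |black|=9

Answer: 6 5 N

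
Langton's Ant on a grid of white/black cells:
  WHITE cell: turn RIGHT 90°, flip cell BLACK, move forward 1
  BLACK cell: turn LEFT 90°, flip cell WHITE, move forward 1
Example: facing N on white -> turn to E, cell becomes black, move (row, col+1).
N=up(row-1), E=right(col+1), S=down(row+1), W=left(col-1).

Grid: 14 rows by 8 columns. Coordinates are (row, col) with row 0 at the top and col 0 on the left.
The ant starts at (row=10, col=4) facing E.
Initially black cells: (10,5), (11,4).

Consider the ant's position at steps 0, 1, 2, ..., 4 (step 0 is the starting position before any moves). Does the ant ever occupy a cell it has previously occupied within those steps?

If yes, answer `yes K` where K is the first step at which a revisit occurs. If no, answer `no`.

Step 1: on WHITE (10,4): turn R to S, flip to black, move to (11,4). |black|=3 — new cell
Step 2: on BLACK (11,4): turn L to E, flip to white, move to (11,5). |black|=2 — new cell
Step 3: on WHITE (11,5): turn R to S, flip to black, move to (12,5). |black|=3 — new cell
Step 4: on WHITE (12,5): turn R to W, flip to black, move to (12,4). |black|=4 — new cell
No revisit within 4 steps.

Answer: no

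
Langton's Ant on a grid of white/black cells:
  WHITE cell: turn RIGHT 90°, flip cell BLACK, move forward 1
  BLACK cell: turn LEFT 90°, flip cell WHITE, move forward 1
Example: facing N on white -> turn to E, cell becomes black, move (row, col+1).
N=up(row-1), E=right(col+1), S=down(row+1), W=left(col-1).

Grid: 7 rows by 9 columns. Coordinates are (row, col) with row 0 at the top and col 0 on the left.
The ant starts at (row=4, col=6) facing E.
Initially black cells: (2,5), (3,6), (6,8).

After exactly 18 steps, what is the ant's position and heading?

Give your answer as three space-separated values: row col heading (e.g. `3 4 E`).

Answer: 3 5 E

Derivation:
Step 1: on WHITE (4,6): turn R to S, flip to black, move to (5,6). |black|=4
Step 2: on WHITE (5,6): turn R to W, flip to black, move to (5,5). |black|=5
Step 3: on WHITE (5,5): turn R to N, flip to black, move to (4,5). |black|=6
Step 4: on WHITE (4,5): turn R to E, flip to black, move to (4,6). |black|=7
Step 5: on BLACK (4,6): turn L to N, flip to white, move to (3,6). |black|=6
Step 6: on BLACK (3,6): turn L to W, flip to white, move to (3,5). |black|=5
Step 7: on WHITE (3,5): turn R to N, flip to black, move to (2,5). |black|=6
Step 8: on BLACK (2,5): turn L to W, flip to white, move to (2,4). |black|=5
Step 9: on WHITE (2,4): turn R to N, flip to black, move to (1,4). |black|=6
Step 10: on WHITE (1,4): turn R to E, flip to black, move to (1,5). |black|=7
Step 11: on WHITE (1,5): turn R to S, flip to black, move to (2,5). |black|=8
Step 12: on WHITE (2,5): turn R to W, flip to black, move to (2,4). |black|=9
Step 13: on BLACK (2,4): turn L to S, flip to white, move to (3,4). |black|=8
Step 14: on WHITE (3,4): turn R to W, flip to black, move to (3,3). |black|=9
Step 15: on WHITE (3,3): turn R to N, flip to black, move to (2,3). |black|=10
Step 16: on WHITE (2,3): turn R to E, flip to black, move to (2,4). |black|=11
Step 17: on WHITE (2,4): turn R to S, flip to black, move to (3,4). |black|=12
Step 18: on BLACK (3,4): turn L to E, flip to white, move to (3,5). |black|=11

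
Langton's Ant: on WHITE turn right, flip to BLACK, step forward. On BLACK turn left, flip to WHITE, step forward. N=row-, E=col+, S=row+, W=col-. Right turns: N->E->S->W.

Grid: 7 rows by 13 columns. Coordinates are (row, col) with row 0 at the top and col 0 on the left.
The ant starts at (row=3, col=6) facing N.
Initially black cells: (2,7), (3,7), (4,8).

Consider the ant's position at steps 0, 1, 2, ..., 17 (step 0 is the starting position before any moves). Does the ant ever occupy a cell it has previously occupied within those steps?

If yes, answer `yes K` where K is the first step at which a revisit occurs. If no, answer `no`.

Answer: yes 6

Derivation:
Step 1: on WHITE (3,6): turn R to E, flip to black, move to (3,7). |black|=4 — new cell
Step 2: on BLACK (3,7): turn L to N, flip to white, move to (2,7). |black|=3 — new cell
Step 3: on BLACK (2,7): turn L to W, flip to white, move to (2,6). |black|=2 — new cell
Step 4: on WHITE (2,6): turn R to N, flip to black, move to (1,6). |black|=3 — new cell
Step 5: on WHITE (1,6): turn R to E, flip to black, move to (1,7). |black|=4 — new cell
Step 6: on WHITE (1,7): turn R to S, flip to black, move to (2,7). |black|=5 — REVISIT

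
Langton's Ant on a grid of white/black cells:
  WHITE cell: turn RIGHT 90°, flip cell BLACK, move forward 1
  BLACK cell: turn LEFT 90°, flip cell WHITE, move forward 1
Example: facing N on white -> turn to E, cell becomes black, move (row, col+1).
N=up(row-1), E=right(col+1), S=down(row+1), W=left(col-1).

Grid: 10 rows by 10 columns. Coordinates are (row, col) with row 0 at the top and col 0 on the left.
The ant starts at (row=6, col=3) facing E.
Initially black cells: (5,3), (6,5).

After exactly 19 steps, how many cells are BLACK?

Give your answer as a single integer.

Step 1: on WHITE (6,3): turn R to S, flip to black, move to (7,3). |black|=3
Step 2: on WHITE (7,3): turn R to W, flip to black, move to (7,2). |black|=4
Step 3: on WHITE (7,2): turn R to N, flip to black, move to (6,2). |black|=5
Step 4: on WHITE (6,2): turn R to E, flip to black, move to (6,3). |black|=6
Step 5: on BLACK (6,3): turn L to N, flip to white, move to (5,3). |black|=5
Step 6: on BLACK (5,3): turn L to W, flip to white, move to (5,2). |black|=4
Step 7: on WHITE (5,2): turn R to N, flip to black, move to (4,2). |black|=5
Step 8: on WHITE (4,2): turn R to E, flip to black, move to (4,3). |black|=6
Step 9: on WHITE (4,3): turn R to S, flip to black, move to (5,3). |black|=7
Step 10: on WHITE (5,3): turn R to W, flip to black, move to (5,2). |black|=8
Step 11: on BLACK (5,2): turn L to S, flip to white, move to (6,2). |black|=7
Step 12: on BLACK (6,2): turn L to E, flip to white, move to (6,3). |black|=6
Step 13: on WHITE (6,3): turn R to S, flip to black, move to (7,3). |black|=7
Step 14: on BLACK (7,3): turn L to E, flip to white, move to (7,4). |black|=6
Step 15: on WHITE (7,4): turn R to S, flip to black, move to (8,4). |black|=7
Step 16: on WHITE (8,4): turn R to W, flip to black, move to (8,3). |black|=8
Step 17: on WHITE (8,3): turn R to N, flip to black, move to (7,3). |black|=9
Step 18: on WHITE (7,3): turn R to E, flip to black, move to (7,4). |black|=10
Step 19: on BLACK (7,4): turn L to N, flip to white, move to (6,4). |black|=9

Answer: 9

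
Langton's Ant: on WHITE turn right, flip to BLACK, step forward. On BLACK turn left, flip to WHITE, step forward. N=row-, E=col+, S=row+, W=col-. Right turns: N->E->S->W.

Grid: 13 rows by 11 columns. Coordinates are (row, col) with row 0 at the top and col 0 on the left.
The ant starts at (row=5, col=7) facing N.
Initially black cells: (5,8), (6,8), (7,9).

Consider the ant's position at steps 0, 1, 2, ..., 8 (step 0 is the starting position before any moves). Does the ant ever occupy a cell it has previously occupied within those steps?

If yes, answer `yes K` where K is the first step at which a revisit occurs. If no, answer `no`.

Step 1: on WHITE (5,7): turn R to E, flip to black, move to (5,8). |black|=4 — new cell
Step 2: on BLACK (5,8): turn L to N, flip to white, move to (4,8). |black|=3 — new cell
Step 3: on WHITE (4,8): turn R to E, flip to black, move to (4,9). |black|=4 — new cell
Step 4: on WHITE (4,9): turn R to S, flip to black, move to (5,9). |black|=5 — new cell
Step 5: on WHITE (5,9): turn R to W, flip to black, move to (5,8). |black|=6 — REVISIT

Answer: yes 5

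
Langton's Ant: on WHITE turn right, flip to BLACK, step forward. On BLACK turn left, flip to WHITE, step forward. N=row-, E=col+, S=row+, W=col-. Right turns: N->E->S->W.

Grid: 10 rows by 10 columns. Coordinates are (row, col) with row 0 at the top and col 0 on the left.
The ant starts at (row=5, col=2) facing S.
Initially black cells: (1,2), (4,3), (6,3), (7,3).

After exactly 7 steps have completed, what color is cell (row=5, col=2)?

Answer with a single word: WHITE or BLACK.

Answer: WHITE

Derivation:
Step 1: on WHITE (5,2): turn R to W, flip to black, move to (5,1). |black|=5
Step 2: on WHITE (5,1): turn R to N, flip to black, move to (4,1). |black|=6
Step 3: on WHITE (4,1): turn R to E, flip to black, move to (4,2). |black|=7
Step 4: on WHITE (4,2): turn R to S, flip to black, move to (5,2). |black|=8
Step 5: on BLACK (5,2): turn L to E, flip to white, move to (5,3). |black|=7
Step 6: on WHITE (5,3): turn R to S, flip to black, move to (6,3). |black|=8
Step 7: on BLACK (6,3): turn L to E, flip to white, move to (6,4). |black|=7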